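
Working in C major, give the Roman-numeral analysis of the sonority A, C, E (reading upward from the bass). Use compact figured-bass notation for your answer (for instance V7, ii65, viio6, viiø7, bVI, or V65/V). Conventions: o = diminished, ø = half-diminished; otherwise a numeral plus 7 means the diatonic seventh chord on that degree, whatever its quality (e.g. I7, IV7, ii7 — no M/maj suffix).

Stacked in thirds the chord is A-C-E: a minor triad on A.
In C major, A is the submediant; the diatonic minor triad there is vi.

vi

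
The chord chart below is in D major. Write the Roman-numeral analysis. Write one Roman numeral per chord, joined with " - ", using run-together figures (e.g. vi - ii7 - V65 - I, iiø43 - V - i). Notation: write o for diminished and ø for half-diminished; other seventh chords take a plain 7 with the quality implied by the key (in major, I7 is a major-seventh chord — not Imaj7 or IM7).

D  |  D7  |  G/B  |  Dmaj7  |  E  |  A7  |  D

D: major triad on D = scale degree 1 → I.
D7 is the secondary dominant of IV (dominant seventh chord on D): V7/IV.
G/B has root G, degree 4 in D major, so IV6.
Dmaj7: root D is the tonic; major seventh chord there is I7.
E is the secondary dominant of V (major triad on E): V/V.
A7: root A is the dominant; dominant seventh chord there is V7.
D: root D is the tonic; major triad there is I.

I - V7/IV - IV6 - I7 - V/V - V7 - I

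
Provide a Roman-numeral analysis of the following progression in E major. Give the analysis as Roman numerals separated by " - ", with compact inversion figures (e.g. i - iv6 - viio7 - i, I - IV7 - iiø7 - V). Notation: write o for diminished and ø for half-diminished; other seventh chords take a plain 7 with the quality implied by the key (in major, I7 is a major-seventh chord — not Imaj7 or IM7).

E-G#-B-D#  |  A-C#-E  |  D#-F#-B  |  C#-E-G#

E-G#-B-D#: root E is the tonic; major seventh chord there is I7.
A-C#-E has root A, degree 4 in E major, so IV.
D#-F#-B: major triad on B = scale degree 5 → V6.
C#-E-G#: root C# is the submediant; minor triad there is vi.

I7 - IV - V6 - vi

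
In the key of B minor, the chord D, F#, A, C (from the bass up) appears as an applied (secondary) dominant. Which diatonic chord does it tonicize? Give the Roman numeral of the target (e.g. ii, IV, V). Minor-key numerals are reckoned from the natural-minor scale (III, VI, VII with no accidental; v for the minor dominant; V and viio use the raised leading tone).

VI

The chord is a dominant seventh chord on D.
A dominant resolves down a perfect fifth: D → G. In B minor, G is scale degree 6, i.e. VI.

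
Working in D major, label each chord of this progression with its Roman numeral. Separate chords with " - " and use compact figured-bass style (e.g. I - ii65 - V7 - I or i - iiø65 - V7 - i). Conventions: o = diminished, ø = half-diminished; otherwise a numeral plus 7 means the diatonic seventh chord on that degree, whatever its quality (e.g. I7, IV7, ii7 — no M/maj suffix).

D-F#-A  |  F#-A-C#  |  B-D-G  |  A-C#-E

I - iii - IV6 - V

D-F#-A: major triad on D = scale degree 1 → I.
F#-A-C#: root F# is the mediant; minor triad there is iii.
B-D-G has root G, degree 4 in D major, so IV6.
A-C#-E has root A, degree 5 in D major, so V.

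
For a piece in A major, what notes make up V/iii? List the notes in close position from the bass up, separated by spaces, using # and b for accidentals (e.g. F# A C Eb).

The slash means an applied dominant: we want the dominant of iii. In A major, iii is C# minor, and its dominant is built on G#.
Building a major triad on G# gives G#-B#-D#.

G# B# D#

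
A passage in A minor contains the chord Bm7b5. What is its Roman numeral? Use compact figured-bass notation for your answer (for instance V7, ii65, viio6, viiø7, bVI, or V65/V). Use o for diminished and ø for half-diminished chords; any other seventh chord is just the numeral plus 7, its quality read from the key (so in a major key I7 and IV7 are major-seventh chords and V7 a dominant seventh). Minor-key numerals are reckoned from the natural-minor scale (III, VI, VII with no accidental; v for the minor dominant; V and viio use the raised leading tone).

iiø7

Stacked in thirds the chord is B-D-F-A: a half-diminished seventh chord on B.
B is scale degree 2 in A minor, and a half-diminished seventh chord on that degree is written iiø7.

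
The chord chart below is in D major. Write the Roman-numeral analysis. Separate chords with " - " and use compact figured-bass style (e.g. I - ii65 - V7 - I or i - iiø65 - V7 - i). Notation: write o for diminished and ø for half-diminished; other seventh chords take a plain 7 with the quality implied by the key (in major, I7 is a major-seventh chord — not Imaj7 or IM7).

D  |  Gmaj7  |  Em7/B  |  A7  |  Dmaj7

D: root D is the tonic; major triad there is I.
Gmaj7: major seventh chord on G = scale degree 4 → IV7.
Em7/B: minor seventh chord on E = scale degree 2 → ii43.
A7 has root A, degree 5 in D major, so V7.
Dmaj7: root D is the tonic; major seventh chord there is I7.

I - IV7 - ii43 - V7 - I7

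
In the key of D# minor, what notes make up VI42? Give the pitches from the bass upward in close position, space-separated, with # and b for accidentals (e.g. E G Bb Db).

A# B D# F#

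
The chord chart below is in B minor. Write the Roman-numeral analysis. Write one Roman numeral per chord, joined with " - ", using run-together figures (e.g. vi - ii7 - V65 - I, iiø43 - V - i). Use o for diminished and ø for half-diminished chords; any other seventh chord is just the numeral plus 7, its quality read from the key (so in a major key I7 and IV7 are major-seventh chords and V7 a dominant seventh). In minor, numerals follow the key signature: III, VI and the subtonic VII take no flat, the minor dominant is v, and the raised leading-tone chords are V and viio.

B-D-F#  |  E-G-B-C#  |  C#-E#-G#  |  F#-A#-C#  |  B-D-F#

i - iiø65 - V/V - V - i

B-D-F#: minor triad on B = scale degree 1 → i.
E-G-B-C#: half-diminished seventh chord on C# = scale degree 2 → iiø65.
C#-E#-G#: a major triad on C#, the applied dominant of V → V/V.
F#-A#-C#: major triad on F# = scale degree 5 → V.
B-D-F#: minor triad on B = scale degree 1 → i.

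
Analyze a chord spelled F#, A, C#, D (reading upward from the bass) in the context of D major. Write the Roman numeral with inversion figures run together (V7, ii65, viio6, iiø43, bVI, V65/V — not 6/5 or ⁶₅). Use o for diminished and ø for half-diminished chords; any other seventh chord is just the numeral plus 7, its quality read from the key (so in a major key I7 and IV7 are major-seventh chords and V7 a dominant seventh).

I65

The pitches D-F#-A-C# form a major seventh chord rooted on D.
In D major, D is the tonic; the diatonic major seventh chord there is I7.
With F# in the bass the chord is in first inversion, so the figured bass is 65.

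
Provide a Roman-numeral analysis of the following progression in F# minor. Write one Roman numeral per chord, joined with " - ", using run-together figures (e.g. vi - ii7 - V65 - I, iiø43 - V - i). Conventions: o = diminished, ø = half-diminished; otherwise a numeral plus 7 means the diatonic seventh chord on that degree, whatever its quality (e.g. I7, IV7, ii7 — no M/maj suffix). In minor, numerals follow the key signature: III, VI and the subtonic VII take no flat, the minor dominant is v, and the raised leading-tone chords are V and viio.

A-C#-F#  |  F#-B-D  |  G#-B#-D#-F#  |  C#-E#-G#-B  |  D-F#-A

A-C#-F#: root F# is the tonic; minor triad there is i6.
F#-B-D: minor triad on B = scale degree 4 → iv64.
G#-B#-D#-F# is the secondary dominant of V (dominant seventh chord on G#): V7/V.
C#-E#-G#-B: root C# is the dominant; dominant seventh chord there is V7.
D-F#-A: root D is the submediant; major triad there is VI.

i6 - iv64 - V7/V - V7 - VI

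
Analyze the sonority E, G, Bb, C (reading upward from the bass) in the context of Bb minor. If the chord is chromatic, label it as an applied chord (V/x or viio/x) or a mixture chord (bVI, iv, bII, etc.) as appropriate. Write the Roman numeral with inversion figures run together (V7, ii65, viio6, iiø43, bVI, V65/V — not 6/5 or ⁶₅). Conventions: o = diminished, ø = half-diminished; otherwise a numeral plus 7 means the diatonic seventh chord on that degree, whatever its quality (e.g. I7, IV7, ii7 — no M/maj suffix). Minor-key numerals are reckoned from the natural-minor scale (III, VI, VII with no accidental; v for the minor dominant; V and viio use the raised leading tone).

Stacked in thirds the chord is C-E-G-Bb: a dominant seventh chord on C.
C is not a diatonic chord root with this quality in Bb minor, but it lies a perfect fifth above F (V), so the chord functions as an applied dominant of V.
With E in the bass the chord is in first inversion, so the figured bass is 65.

V65/V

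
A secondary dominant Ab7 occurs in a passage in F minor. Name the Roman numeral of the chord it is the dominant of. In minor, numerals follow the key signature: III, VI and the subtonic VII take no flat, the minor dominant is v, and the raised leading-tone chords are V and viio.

The chord is a dominant seventh chord on Ab.
A dominant resolves down a perfect fifth: Ab → Db. In F minor, Db is scale degree 6, i.e. VI.

VI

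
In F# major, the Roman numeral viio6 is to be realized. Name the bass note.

viio in F# major has root E#; the chord is E#-G#-B.
The figure 6 means first inversion — the third is in the bass.

G#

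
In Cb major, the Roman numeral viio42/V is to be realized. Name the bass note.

Ebb

The applied chord viio42/V is rooted on F: F-Ab-Cb-Ebb.
The figure 42 means third inversion — the seventh is in the bass.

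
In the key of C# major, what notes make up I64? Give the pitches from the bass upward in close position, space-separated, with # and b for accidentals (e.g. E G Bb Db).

G# C# E#

In C# major, scale degree 1 is C#, and the diatonic chord built there is a major triad.
Stacking thirds from C# gives C#-E#-G#.
The figured bass 64 indicates second inversion, placing the fifth (G#) in the bass: G#-C#-E#.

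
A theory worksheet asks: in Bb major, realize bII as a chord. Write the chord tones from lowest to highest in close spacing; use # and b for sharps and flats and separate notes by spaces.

Scale degree 2 in Bb major is C; lowering it a half step gives Cb. bII is the Neapolitan chord — a major triad on the lowered second degree.
So the chord is Cb-Eb-Gb, a major triad.

Cb Eb Gb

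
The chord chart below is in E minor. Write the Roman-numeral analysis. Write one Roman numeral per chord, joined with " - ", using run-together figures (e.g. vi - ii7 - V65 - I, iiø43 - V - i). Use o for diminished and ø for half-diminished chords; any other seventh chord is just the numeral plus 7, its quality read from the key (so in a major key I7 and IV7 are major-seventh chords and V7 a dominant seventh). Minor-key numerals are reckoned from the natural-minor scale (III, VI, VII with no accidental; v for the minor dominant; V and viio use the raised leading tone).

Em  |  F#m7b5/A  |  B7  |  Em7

i - iiø65 - V7 - i7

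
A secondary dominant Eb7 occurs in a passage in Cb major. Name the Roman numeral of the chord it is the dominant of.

vi

The chord is a dominant seventh chord on Eb.
A dominant resolves down a perfect fifth: Eb → Ab. In Cb major, Ab is scale degree 6, i.e. vi.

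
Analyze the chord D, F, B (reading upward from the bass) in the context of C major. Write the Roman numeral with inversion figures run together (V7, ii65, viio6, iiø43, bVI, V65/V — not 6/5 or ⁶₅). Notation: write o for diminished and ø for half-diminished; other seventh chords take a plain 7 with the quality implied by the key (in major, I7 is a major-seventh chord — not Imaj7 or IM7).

viio6

Stacked in thirds the chord is B-D-F: a diminished triad on B.
In C major, B is the leading tone; the diatonic diminished triad there is viio.
With D in the bass the chord is in first inversion, so the figured bass is 6.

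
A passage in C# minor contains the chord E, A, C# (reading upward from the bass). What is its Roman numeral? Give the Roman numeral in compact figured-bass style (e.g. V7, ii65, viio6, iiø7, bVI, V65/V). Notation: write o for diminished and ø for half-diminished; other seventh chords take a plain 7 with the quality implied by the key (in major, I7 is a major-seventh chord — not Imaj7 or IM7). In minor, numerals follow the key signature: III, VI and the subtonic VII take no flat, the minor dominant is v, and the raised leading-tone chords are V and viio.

VI64

Stacked in thirds the chord is A-C#-E: a major triad on A.
In C# minor, A is the submediant; the diatonic major triad there is VI.
With E in the bass the chord is in second inversion, so the figured bass is 64.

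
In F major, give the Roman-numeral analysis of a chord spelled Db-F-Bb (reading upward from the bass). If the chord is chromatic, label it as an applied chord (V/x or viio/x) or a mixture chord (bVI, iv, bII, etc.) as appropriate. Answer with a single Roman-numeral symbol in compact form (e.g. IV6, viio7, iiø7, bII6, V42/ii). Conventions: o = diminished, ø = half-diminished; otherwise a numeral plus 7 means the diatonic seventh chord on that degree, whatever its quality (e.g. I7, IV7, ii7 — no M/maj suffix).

Stacked in thirds the chord is Bb-Db-F: a minor triad on Bb.
Bb is the fourth degree of F major. This is the minor subdominant, borrowed from the parallel minor.
With Db in the bass the chord is in first inversion, so the figured bass is 6.

iv6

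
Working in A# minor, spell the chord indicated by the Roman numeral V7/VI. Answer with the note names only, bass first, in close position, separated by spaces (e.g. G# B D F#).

The slash means an applied dominant: we want the dominant of VI. In A# minor, VI is F# major, and its dominant is built on C#.
Building a dominant seventh chord on C# gives C#-E#-G#-B.

C# E# G# B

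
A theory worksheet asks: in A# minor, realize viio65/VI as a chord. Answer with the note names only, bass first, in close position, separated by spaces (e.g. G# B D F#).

G# B D E#

The slash marks an applied leading-tone chord: viio of VI. In A# minor, VI is F#, so the leading tone to it is E#, a half step below.
Building a fully diminished seventh chord on E# gives E#-G#-B-D.
With the 65 figure the chord is in first inversion; from the bass G# upward in close position it reads G#-B-D-E#.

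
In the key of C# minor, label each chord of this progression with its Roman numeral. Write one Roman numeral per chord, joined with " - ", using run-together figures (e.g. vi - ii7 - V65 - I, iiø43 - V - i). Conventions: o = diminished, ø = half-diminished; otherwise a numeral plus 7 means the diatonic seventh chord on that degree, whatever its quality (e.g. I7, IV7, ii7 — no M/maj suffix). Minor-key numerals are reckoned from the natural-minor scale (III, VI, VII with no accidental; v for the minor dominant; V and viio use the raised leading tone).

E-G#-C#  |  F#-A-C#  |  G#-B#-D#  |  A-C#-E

i6 - iv - V - VI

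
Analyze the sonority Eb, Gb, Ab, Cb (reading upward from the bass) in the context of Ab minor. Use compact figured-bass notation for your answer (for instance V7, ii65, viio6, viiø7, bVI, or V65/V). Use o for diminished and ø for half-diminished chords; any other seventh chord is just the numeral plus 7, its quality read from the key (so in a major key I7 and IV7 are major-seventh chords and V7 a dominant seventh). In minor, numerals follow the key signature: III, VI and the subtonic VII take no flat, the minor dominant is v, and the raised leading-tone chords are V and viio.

The pitches Ab-Cb-Eb-Gb form a minor seventh chord rooted on Ab.
Ab is scale degree 1 in Ab minor, and a minor seventh chord on that degree is written i7.
With Eb in the bass the chord is in second inversion, so the figured bass is 43.

i43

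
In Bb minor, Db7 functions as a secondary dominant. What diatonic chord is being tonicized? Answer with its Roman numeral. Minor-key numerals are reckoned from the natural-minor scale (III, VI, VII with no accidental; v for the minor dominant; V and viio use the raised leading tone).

The chord is a dominant seventh chord on Db.
A dominant resolves down a perfect fifth: Db → Gb. In Bb minor, Gb is scale degree 6, i.e. VI.

VI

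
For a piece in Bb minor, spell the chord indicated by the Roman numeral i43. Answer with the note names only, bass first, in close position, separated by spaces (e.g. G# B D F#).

F Ab Bb Db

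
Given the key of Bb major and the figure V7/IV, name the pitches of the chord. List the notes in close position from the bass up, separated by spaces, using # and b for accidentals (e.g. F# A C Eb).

V7/IV is a secondary dominant — the dominant seventh of IV. IV in Bb major is Eb, so the applied chord's root is Bb, a perfect fifth above.
Building a dominant seventh chord on Bb gives Bb-D-F-Ab.

Bb D F Ab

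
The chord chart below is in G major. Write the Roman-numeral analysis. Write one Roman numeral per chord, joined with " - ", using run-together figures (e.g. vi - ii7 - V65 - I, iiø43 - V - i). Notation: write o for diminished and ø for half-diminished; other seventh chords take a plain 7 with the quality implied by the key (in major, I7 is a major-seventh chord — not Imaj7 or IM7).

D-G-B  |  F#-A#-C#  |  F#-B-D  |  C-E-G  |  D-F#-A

I64 - V/iii - iii64 - IV - V

D-G-B has root G, degree 1 in G major, so I64.
F#-A#-C#: a major triad on F#, the applied dominant of iii → V/iii.
F#-B-D: minor triad on B = scale degree 3 → iii64.
C-E-G: root C is the subdominant; major triad there is IV.
D-F#-A: major triad on D = scale degree 5 → V.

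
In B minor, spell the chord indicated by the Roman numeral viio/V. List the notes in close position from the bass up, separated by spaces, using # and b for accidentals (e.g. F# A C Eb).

E# G# B

The slash marks an applied leading-tone chord: viio of V. In B minor, V is F#, so the leading tone to it is E#, a half step below.
Building a diminished triad on E# gives E#-G#-B.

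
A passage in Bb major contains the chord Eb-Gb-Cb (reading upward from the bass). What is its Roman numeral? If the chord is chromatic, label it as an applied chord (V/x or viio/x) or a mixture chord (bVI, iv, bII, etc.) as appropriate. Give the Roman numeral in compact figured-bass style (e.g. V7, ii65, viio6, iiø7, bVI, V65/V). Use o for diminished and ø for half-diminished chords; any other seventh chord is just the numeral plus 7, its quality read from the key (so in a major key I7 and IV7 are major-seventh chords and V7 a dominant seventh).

bII6

Stacked in thirds the chord is Cb-Eb-Gb: a major triad on Cb.
Cb is the lowered second degree of Bb major (diatonic 2 would be C). This is the Neapolitan sixth — a major triad on the lowered second degree, here in its customary first inversion.
With Eb in the bass the chord is in first inversion, so the figured bass is 6.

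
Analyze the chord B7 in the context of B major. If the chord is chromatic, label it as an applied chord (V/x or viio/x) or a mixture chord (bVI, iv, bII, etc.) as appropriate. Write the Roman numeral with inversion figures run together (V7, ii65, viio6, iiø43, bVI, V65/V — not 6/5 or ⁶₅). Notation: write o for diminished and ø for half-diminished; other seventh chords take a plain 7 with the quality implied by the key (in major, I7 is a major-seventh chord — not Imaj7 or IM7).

V7/IV

Stacked in thirds the chord is B-D#-F#-A: a dominant seventh chord on B.
B is not a diatonic chord root with this quality in B major, but it lies a perfect fifth above E (IV), so the chord functions as an applied dominant of IV.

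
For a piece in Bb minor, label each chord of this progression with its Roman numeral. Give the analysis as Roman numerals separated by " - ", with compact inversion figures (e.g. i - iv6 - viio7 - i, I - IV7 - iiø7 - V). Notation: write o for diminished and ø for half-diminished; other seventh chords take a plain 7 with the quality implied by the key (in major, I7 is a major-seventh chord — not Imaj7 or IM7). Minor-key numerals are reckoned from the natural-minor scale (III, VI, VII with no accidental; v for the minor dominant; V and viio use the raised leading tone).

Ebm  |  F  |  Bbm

iv - V - i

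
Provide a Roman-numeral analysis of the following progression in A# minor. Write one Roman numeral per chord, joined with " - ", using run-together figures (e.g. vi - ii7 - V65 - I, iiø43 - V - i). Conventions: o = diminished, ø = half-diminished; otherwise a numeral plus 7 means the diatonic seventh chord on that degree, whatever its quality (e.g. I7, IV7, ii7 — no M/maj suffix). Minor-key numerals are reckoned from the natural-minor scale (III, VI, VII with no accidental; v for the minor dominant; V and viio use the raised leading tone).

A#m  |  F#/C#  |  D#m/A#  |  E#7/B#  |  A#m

A#m: root A# is the tonic; minor triad there is i.
F#/C# has root F#, degree 6 in A# minor, so VI64.
D#m/A#: minor triad on D# = scale degree 4 → iv64.
E#7/B#: root E# is the dominant; dominant seventh chord there is V43.
A#m has root A#, degree 1 in A# minor, so i.

i - VI64 - iv64 - V43 - i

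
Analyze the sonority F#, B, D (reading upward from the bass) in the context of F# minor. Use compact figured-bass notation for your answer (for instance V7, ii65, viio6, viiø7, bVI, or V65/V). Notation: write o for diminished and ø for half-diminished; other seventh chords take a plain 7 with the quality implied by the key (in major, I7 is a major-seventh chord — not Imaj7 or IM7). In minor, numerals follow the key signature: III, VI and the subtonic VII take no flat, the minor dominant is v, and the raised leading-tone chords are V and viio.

iv64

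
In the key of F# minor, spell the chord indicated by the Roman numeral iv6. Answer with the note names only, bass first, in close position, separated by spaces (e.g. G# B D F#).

D F# B

In F# minor, the subdominant is B, and the diatonic chord built there is a minor triad.
That chord is spelled B-D-F#.
The figured bass 6 indicates first inversion, placing the third (D) in the bass: D-F#-B.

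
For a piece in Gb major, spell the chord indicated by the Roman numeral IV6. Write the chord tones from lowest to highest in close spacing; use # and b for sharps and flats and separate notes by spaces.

Eb Gb Cb

In Gb major, scale degree 4 is Cb, and the diatonic chord built there is a major triad.
Stacking thirds from Cb gives Cb-Eb-Gb.
With the 6 figure the chord is in first inversion; from the bass Eb upward in close position it reads Eb-Gb-Cb.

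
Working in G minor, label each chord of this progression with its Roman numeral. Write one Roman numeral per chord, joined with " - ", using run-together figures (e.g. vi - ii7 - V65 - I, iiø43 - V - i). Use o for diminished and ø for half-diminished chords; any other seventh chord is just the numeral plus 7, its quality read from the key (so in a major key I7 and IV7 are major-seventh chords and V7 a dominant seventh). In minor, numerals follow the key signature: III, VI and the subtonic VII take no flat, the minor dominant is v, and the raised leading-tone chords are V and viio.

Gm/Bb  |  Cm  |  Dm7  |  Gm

i6 - iv - v7 - i

Gm/Bb has root G, degree 1 in G minor, so i6.
Cm: minor triad on C = scale degree 4 → iv.
Dm7 has root D, degree 5 in G minor, so v7.
Gm: root G is the tonic; minor triad there is i.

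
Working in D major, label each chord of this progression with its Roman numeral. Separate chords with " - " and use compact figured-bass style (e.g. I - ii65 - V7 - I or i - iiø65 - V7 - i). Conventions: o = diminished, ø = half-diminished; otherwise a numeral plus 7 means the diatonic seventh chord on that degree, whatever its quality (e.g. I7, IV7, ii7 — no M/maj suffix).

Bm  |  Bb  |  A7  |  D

vi - bVI - V7 - I

Bm: minor triad on B = scale degree 6 → vi.
Bb is non-diatonic — bVI, a mixture chord from D minor.
A7: dominant seventh chord on A = scale degree 5 → V7.
D: major triad on D = scale degree 1 → I.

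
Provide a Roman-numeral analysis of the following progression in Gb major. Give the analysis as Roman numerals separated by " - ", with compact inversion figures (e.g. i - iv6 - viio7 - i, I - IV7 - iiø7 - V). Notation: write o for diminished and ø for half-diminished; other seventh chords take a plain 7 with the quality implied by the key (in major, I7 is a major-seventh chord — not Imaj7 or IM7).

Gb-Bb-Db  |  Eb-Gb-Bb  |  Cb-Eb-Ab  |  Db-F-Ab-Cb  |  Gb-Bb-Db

I - vi - ii6 - V7 - I

Gb-Bb-Db: root Gb is the tonic; major triad there is I.
Eb-Gb-Bb: minor triad on Eb = scale degree 6 → vi.
Cb-Eb-Ab has root Ab, degree 2 in Gb major, so ii6.
Db-F-Ab-Cb: dominant seventh chord on Db = scale degree 5 → V7.
Gb-Bb-Db: major triad on Gb = scale degree 1 → I.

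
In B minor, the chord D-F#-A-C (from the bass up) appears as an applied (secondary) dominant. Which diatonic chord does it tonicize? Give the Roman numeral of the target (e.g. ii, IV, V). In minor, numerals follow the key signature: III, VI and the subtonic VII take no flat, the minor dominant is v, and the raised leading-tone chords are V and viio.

VI

The chord is a dominant seventh chord on D.
A dominant resolves down a perfect fifth: D → G. In B minor, G is scale degree 6, i.e. VI.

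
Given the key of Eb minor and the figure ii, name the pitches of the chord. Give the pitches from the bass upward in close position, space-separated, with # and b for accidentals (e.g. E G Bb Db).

F Ab C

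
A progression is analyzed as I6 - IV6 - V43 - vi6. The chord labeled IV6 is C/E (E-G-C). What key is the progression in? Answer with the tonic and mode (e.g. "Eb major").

G major

IV6 is given as E-G-C — a major triad with root C.
IV6 on C implies C is the subdominant; that puts the tonic at G, and the uppercase numeral fits major mode.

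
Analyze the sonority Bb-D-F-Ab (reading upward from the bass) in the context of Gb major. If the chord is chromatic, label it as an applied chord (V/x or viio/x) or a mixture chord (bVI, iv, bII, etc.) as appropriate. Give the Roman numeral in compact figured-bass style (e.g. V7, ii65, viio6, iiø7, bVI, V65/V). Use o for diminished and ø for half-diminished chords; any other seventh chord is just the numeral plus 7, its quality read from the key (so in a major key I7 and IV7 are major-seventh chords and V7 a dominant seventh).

The pitches Bb-D-F-Ab form a dominant seventh chord rooted on Bb.
Bb is not a diatonic chord root with this quality in Gb major, but it lies a perfect fifth above Eb (vi), so the chord functions as an applied dominant of vi.

V7/vi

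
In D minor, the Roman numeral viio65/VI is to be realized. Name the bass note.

C

The applied chord viio65/VI is rooted on A: A-C-Eb-Gb.
The figure 65 means first inversion — the third is in the bass.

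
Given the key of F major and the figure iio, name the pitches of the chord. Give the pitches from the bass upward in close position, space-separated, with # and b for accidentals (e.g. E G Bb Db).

G Bb Db

Scale degree 2 in F major is G; here the chord built on it is altered to a diminished triad. iio is the diminished supertonic triad, borrowed from the parallel minor.
So the chord is G-Bb-Db, a diminished triad.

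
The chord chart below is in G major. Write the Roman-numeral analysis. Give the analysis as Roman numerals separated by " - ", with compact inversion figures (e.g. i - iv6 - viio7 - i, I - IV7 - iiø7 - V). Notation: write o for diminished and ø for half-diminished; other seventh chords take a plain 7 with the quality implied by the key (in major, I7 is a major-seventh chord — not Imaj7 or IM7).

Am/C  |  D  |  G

Am/C: root A is the supertonic; minor triad there is ii6.
D has root D, degree 5 in G major, so V.
G: major triad on G = scale degree 1 → I.

ii6 - V - I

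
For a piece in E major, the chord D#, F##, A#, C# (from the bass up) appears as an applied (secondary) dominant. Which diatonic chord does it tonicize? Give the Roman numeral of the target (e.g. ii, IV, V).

The chord is a dominant seventh chord on D#.
A dominant resolves down a perfect fifth: D# → G#. In E major, G# is scale degree 3, i.e. iii.

iii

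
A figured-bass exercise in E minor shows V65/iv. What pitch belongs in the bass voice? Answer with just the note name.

G#

The applied chord V65/iv is rooted on E: E-G#-B-D.
The figure 65 means first inversion — the third is in the bass.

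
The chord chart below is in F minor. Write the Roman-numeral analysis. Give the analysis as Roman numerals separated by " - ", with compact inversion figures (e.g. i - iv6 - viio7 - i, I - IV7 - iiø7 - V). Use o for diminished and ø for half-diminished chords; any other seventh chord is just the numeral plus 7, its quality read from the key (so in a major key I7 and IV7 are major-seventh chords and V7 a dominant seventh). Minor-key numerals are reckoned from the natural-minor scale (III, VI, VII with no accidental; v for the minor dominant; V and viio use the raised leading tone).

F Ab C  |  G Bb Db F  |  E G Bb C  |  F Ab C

F-Ab-C has root F, degree 1 in F minor, so i.
G-Bb-Db-F: root G is the supertonic; half-diminished seventh chord there is iiø7.
E-G-Bb-C: root C is the dominant; dominant seventh chord there is V65.
F-Ab-C: minor triad on F = scale degree 1 → i.

i - iiø7 - V65 - i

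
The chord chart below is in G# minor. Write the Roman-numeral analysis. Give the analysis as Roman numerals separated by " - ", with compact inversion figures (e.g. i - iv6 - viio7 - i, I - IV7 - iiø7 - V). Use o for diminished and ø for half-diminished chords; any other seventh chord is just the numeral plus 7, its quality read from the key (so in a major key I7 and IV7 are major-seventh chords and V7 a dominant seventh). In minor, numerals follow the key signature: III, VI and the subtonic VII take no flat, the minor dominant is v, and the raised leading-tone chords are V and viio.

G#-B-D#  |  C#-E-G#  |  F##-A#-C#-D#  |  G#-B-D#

G#-B-D# has root G#, degree 1 in G# minor, so i.
C#-E-G#: minor triad on C# = scale degree 4 → iv.
F##-A#-C#-D#: root D# is the dominant; dominant seventh chord there is V65.
G#-B-D#: root G# is the tonic; minor triad there is i.

i - iv - V65 - i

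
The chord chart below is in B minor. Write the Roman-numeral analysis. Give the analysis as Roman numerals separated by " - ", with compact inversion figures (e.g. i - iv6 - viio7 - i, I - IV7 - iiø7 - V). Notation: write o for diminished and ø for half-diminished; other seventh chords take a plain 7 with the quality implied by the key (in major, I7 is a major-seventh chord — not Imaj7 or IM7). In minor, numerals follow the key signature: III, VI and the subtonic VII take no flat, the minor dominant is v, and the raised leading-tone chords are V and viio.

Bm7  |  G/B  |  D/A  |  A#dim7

Bm7: minor seventh chord on B = scale degree 1 → i7.
G/B: root G is the submediant; major triad there is VI6.
D/A: major triad on D = scale degree 3 → III64.
A#dim7 has root A#, degree 7 in B minor, so viio7.

i7 - VI6 - III64 - viio7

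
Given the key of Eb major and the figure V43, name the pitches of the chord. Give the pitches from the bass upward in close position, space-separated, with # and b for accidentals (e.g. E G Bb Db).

F Ab Bb D

The numeral's case and figure indicate a dominant seventh chord. In Eb major its root, the dominant, is Bb.
Stacking thirds from Bb gives Bb-D-F-Ab.
The figured bass 43 indicates second inversion, placing the fifth (F) in the bass: F-Ab-Bb-D.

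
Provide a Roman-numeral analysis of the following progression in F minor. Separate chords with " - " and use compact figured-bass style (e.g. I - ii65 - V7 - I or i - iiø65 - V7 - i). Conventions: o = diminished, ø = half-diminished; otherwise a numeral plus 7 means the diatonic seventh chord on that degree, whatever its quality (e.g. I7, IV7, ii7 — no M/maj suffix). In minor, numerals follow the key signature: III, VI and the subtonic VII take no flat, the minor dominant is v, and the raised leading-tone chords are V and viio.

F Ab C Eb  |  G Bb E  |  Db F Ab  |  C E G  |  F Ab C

i7 - viio6 - VI - V - i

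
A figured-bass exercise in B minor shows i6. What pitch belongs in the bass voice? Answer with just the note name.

i in B minor has root B; the chord is B-D-F#.
The figure 6 means first inversion — the third is in the bass.

D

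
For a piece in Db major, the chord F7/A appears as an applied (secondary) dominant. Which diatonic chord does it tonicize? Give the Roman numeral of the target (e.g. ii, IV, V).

vi

The chord is a dominant seventh chord on F.
A dominant resolves down a perfect fifth: F → Bb. In Db major, Bb is scale degree 6, i.e. vi.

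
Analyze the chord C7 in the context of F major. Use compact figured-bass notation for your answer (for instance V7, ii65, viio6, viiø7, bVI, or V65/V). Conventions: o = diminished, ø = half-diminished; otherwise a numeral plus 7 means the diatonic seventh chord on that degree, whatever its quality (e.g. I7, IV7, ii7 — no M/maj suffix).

Stacked in thirds the chord is C-E-G-Bb: a dominant seventh chord on C.
C is scale degree 5 in F major, and a dominant seventh chord on that degree is written V7.

V7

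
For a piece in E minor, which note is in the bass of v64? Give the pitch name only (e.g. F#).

F#

v in E minor has root B; the chord is B-D-F#.
The figure 64 means second inversion — the fifth is in the bass.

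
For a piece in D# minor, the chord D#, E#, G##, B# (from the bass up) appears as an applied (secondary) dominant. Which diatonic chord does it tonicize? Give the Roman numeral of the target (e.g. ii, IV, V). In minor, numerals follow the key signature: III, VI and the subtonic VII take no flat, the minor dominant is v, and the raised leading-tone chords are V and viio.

The chord is a dominant seventh chord on E#.
A dominant resolves down a perfect fifth: E# → A#. In D# minor, A# is scale degree 5, i.e. V.

V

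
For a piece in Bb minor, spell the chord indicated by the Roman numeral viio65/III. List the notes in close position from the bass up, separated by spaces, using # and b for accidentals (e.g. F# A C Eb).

The slash marks an applied leading-tone chord: viio of III. In Bb minor, III is Db, so the leading tone to it is C, a half step below.
Building a fully diminished seventh chord on C gives C-Eb-Gb-Bbb.
With the 65 figure the chord is in first inversion; from the bass Eb upward in close position it reads Eb-Gb-Bbb-C.

Eb Gb Bbb C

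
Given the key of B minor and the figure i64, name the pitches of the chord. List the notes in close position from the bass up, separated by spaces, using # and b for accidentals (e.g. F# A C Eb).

F# B D

The numeral's case and figure indicate a minor triad. In B minor its root, the first degree, is B.
Stacking thirds from B gives B-D-F#.
With the 64 figure the chord is in second inversion; from the bass F# upward in close position it reads F#-B-D.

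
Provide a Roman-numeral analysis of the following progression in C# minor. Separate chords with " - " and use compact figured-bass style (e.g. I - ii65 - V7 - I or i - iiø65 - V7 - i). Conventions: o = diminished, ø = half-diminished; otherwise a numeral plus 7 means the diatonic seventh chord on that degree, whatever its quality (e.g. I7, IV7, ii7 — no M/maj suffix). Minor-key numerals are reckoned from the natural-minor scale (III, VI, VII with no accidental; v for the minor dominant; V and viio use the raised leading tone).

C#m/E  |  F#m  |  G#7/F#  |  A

i6 - iv - V42 - VI

C#m/E: minor triad on C# = scale degree 1 → i6.
F#m: root F# is the subdominant; minor triad there is iv.
G#7/F#: root G# is the dominant; dominant seventh chord there is V42.
A has root A, degree 6 in C# minor, so VI.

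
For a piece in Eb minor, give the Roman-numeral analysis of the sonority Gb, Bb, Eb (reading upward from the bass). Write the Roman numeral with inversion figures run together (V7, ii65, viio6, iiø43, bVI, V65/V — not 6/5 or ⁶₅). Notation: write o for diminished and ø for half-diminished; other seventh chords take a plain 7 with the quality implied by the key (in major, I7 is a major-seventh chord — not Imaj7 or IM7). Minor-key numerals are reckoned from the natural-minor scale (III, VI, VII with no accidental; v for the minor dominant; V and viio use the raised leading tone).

i6

The pitches Eb-Gb-Bb form a minor triad rooted on Eb.
Eb is scale degree 1 in Eb minor, and a minor triad on that degree is written i.
With Gb in the bass the chord is in first inversion, so the figured bass is 6.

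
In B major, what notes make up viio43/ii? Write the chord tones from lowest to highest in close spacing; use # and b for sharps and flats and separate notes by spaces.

F# A B# D#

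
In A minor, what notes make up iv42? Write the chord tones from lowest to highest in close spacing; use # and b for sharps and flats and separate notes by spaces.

C D F A

In A minor, the fourth degree is D, and the diatonic chord built there is a minor seventh chord.
Stacking thirds from D gives D-F-A-C.
The figured bass 42 indicates third inversion, placing the seventh (C) in the bass: C-D-F-A.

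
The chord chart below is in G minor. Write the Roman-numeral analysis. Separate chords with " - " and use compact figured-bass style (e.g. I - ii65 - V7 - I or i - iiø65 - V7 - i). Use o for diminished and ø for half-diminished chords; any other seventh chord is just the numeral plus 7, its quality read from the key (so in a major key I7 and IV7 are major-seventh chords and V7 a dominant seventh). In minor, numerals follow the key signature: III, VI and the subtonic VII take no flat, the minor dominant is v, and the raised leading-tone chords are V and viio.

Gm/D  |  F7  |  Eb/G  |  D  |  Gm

i64 - VII7 - VI6 - V - i

Gm/D: root G is the tonic; minor triad there is i64.
F7: dominant seventh chord on F = scale degree 7 → VII7.
Eb/G: major triad on Eb = scale degree 6 → VI6.
D: major triad on D = scale degree 5 → V.
Gm has root G, degree 1 in G minor, so i.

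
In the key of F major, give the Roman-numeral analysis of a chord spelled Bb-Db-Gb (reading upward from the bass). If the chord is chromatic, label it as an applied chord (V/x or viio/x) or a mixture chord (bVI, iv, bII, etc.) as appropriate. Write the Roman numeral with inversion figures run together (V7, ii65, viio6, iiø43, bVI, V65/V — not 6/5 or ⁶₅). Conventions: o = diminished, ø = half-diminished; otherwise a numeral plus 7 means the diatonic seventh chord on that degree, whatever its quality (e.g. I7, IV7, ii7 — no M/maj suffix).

bII6

The pitches Gb-Bb-Db form a major triad rooted on Gb.
Gb is the lowered second degree of F major (diatonic 2 would be G). This is the Neapolitan sixth — a major triad on the lowered second degree, here in its customary first inversion.
With Bb in the bass the chord is in first inversion, so the figured bass is 6.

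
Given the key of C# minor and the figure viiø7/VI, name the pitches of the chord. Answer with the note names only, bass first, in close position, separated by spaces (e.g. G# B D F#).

The slash marks an applied leading-tone chord: viio of VI. In C# minor, VI is A, so the leading tone to it is G#, a half step below.
Building a half-diminished seventh chord on G# gives G#-B-D-F#.

G# B D F#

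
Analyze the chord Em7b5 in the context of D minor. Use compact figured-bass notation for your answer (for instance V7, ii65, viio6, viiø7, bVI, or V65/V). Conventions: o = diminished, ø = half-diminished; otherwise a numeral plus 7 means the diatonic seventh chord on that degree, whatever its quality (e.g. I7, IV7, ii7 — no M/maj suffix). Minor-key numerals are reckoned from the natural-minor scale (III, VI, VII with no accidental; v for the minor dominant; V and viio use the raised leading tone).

Stacked in thirds the chord is E-G-Bb-D: a half-diminished seventh chord on E.
E is scale degree 2 in D minor, and a half-diminished seventh chord on that degree is written iiø7.

iiø7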